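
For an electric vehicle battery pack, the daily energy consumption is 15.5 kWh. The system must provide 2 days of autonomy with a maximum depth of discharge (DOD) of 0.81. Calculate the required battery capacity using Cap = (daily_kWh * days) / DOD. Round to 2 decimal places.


Total energy needed = daily * days = 15.5 * 2 = 31.0 kWh
Account for depth of discharge:
  Cap = total_energy / DOD = 31.0 / 0.81
  Cap = 38.27 kWh

38.27


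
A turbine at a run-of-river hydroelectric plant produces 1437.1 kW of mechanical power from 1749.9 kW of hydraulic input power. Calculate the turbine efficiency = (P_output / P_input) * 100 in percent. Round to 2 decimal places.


Turbine efficiency = (output power / input power) * 100
eta = (1437.1 / 1749.9) * 100
eta = 82.12%

82.12


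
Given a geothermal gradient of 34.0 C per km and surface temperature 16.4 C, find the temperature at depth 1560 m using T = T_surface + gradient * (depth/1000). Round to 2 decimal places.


Convert depth to km: 1560 / 1000 = 1.56 km
Temperature increase = gradient * depth_km = 34.0 * 1.56 = 53.04 C
Temperature at depth = T_surface + delta_T = 16.4 + 53.04
T = 69.44 C

69.44


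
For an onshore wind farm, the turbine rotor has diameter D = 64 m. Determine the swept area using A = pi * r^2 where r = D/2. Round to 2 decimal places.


Compute the rotor radius:
  r = D / 2 = 64 / 2 = 32.0 m
Calculate swept area:
  A = pi * r^2 = pi * 32.0^2
  A = 3216.99 m^2

3216.99


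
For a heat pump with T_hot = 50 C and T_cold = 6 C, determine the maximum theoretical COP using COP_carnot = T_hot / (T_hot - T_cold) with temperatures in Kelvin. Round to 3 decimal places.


Convert to Kelvin:
  T_hot = 50 + 273.15 = 323.15 K
  T_cold = 6 + 273.15 = 279.15 K
Apply Carnot COP formula:
  COP = T_hot_K / (T_hot_K - T_cold_K) = 323.15 / 44.0
  COP = 7.344

7.344


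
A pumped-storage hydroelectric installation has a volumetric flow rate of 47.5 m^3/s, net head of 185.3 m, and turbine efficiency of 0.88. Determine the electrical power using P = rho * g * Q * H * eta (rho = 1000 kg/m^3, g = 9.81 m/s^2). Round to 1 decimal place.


Apply the hydropower formula P = rho * g * Q * H * eta
rho * g = 1000 * 9.81 = 9810.0
P = 9810.0 * 47.5 * 185.3 * 0.88
P = 75983747.4 W

75983747.4


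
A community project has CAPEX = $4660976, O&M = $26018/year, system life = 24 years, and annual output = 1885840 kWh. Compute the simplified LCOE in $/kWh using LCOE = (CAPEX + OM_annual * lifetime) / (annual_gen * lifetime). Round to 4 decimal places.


Total cost = CAPEX + OM * lifetime = 4660976 + 26018 * 24 = 4660976 + 624432 = 5285408
Total generation = annual * lifetime = 1885840 * 24 = 45260160 kWh
LCOE = 5285408 / 45260160
LCOE = 0.1168 $/kWh

0.1168


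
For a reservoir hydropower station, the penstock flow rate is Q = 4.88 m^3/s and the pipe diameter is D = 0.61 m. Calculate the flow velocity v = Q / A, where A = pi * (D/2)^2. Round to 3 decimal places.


Compute pipe cross-sectional area:
  A = pi * (D/2)^2 = pi * (0.61/2)^2 = 0.2922 m^2
Calculate velocity:
  v = Q / A = 4.88 / 0.2922
  v = 16.698 m/s

16.698


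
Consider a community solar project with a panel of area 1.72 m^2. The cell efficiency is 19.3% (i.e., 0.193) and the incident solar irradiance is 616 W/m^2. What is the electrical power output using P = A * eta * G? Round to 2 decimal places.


Use the solar power formula P = A * eta * G.
Given: A = 1.72 m^2, eta = 0.193, G = 616 W/m^2
P = 1.72 * 0.193 * 616
P = 204.49 W

204.49


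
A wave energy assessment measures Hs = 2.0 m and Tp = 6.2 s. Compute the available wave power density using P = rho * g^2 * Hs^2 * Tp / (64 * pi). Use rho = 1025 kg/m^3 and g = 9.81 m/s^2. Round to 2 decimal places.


Apply wave power formula:
  g^2 = 9.81^2 = 96.2361
  Hs^2 = 2.0^2 = 4.0
  Numerator = rho * g^2 * Hs^2 * Tp = 1025 * 96.2361 * 4.0 * 6.2 = 2446321.66
  Denominator = 64 * pi = 201.0619
  P = 2446321.66 / 201.0619 = 12167.01 W/m

12167.01


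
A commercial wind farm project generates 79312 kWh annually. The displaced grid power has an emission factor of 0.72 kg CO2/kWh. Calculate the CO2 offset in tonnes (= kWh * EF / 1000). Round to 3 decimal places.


CO2 offset in kg = generation * emission_factor
CO2 offset = 79312 * 0.72 = 57104.64 kg
Convert to tonnes:
  CO2 offset = 57104.64 / 1000 = 57.105 tonnes

57.105


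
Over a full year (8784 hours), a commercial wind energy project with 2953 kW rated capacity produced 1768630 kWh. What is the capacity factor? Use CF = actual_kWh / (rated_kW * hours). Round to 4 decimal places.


Capacity factor = actual output / maximum possible output
Maximum possible = rated * hours = 2953 * 8784 = 25939152 kWh
CF = 1768630 / 25939152
CF = 0.0682

0.0682


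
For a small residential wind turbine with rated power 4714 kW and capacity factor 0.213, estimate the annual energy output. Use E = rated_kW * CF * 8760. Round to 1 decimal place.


Annual energy = rated_kW * capacity_factor * hours_per_year
Given: P_rated = 4714 kW, CF = 0.213, hours = 8760
E = 4714 * 0.213 * 8760
E = 8795758.3 kWh

8795758.3


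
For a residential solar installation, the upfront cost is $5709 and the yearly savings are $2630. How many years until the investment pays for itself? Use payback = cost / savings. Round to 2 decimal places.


Simple payback period = initial cost / annual savings
Payback = 5709 / 2630
Payback = 2.17 years

2.17


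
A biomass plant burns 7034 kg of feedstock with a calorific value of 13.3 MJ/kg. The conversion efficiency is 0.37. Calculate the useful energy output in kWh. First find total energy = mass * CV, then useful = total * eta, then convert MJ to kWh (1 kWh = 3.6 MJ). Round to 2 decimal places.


Total energy = mass * CV = 7034 * 13.3 = 93552.2 MJ
Useful energy = total * eta = 93552.2 * 0.37 = 34614.31 MJ
Convert to kWh: 34614.31 / 3.6
Useful energy = 9615.09 kWh

9615.09


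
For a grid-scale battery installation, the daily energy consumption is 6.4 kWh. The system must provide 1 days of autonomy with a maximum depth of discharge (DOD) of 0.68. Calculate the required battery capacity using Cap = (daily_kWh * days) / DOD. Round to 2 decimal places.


Total energy needed = daily * days = 6.4 * 1 = 6.4 kWh
Account for depth of discharge:
  Cap = total_energy / DOD = 6.4 / 0.68
  Cap = 9.41 kWh

9.41


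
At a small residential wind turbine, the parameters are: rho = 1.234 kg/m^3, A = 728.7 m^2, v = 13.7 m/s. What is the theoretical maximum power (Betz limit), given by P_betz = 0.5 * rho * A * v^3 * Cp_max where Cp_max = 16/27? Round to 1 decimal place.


The Betz coefficient Cp_max = 16/27 = 0.5926
v^3 = 13.7^3 = 2571.353
P_betz = 0.5 * rho * A * v^3 * Cp_max
P_betz = 0.5 * 1.234 * 728.7 * 2571.353 * 0.5926
P_betz = 685096.7 W

685096.7


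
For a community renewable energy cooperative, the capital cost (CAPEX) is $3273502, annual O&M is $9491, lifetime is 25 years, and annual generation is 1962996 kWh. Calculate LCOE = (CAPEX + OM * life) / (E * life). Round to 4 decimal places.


Total cost = CAPEX + OM * lifetime = 3273502 + 9491 * 25 = 3273502 + 237275 = 3510777
Total generation = annual * lifetime = 1962996 * 25 = 49074900 kWh
LCOE = 3510777 / 49074900
LCOE = 0.0715 $/kWh

0.0715


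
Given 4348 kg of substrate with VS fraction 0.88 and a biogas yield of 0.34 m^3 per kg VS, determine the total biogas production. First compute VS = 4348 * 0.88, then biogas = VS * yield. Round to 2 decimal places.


Compute volatile solids:
  VS = mass * VS_fraction = 4348 * 0.88 = 3826.24 kg
Calculate biogas volume:
  Biogas = VS * specific_yield = 3826.24 * 0.34
  Biogas = 1300.92 m^3

1300.92


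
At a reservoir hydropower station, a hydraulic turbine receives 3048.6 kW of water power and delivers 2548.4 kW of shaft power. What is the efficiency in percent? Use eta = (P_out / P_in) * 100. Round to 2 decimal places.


Turbine efficiency = (output power / input power) * 100
eta = (2548.4 / 3048.6) * 100
eta = 83.59%

83.59


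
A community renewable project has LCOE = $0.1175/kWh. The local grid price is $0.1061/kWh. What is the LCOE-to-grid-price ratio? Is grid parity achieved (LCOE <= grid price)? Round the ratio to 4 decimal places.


Compare LCOE to grid price:
  LCOE = $0.1175/kWh, Grid price = $0.1061/kWh
  Ratio = LCOE / grid_price = 0.1175 / 0.1061 = 1.1074
  Grid parity achieved (ratio <= 1)? no

1.1074


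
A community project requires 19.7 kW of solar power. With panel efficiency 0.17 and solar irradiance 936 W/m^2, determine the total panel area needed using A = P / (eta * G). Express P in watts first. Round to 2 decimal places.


Convert target power to watts: P = 19.7 * 1000 = 19700.0 W
Compute denominator: eta * G = 0.17 * 936 = 159.12
Required area A = P / (eta * G) = 19700.0 / 159.12
A = 123.81 m^2

123.81


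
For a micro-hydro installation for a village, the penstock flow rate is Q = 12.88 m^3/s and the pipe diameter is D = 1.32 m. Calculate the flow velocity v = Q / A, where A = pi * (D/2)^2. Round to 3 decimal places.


Compute pipe cross-sectional area:
  A = pi * (D/2)^2 = pi * (1.32/2)^2 = 1.3685 m^2
Calculate velocity:
  v = Q / A = 12.88 / 1.3685
  v = 9.412 m/s

9.412


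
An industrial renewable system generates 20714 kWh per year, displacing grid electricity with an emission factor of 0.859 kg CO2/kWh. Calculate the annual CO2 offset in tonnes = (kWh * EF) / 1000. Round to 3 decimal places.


CO2 offset in kg = generation * emission_factor
CO2 offset = 20714 * 0.859 = 17793.33 kg
Convert to tonnes:
  CO2 offset = 17793.33 / 1000 = 17.793 tonnes

17.793


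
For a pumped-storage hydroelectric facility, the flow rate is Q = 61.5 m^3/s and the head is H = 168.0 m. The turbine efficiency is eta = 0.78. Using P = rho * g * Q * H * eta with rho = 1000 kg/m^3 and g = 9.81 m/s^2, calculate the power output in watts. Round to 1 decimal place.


Apply the hydropower formula P = rho * g * Q * H * eta
rho * g = 1000 * 9.81 = 9810.0
P = 9810.0 * 61.5 * 168.0 * 0.78
P = 79058397.6 W

79058397.6


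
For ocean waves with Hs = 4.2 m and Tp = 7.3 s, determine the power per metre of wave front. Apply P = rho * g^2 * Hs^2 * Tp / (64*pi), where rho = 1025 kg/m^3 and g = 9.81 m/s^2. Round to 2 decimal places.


Apply wave power formula:
  g^2 = 9.81^2 = 96.2361
  Hs^2 = 4.2^2 = 17.64
  Numerator = rho * g^2 * Hs^2 * Tp = 1025 * 96.2361 * 17.64 * 7.3 = 12702327.95
  Denominator = 64 * pi = 201.0619
  P = 12702327.95 / 201.0619 = 63176.20 W/m

63176.20


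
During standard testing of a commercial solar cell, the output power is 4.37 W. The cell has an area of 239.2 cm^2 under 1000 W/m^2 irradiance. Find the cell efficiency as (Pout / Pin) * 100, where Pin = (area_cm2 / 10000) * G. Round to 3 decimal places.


First compute the input power:
  Pin = area_cm2 / 10000 * G = 239.2 / 10000 * 1000 = 23.92 W
Then compute efficiency:
  Efficiency = (Pout / Pin) * 100 = (4.37 / 23.92) * 100
  Efficiency = 18.269%

18.269


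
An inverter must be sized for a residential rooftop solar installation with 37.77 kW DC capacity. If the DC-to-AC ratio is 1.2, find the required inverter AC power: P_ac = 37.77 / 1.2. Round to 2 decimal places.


The inverter AC capacity is determined by the DC/AC ratio.
Given: P_dc = 37.77 kW, DC/AC ratio = 1.2
P_ac = P_dc / ratio = 37.77 / 1.2
P_ac = 31.48 kW

31.48


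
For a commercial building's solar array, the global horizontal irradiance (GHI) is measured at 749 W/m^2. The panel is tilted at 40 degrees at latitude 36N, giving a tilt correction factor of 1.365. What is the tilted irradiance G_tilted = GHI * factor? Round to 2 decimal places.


Identify the given values:
  GHI = 749 W/m^2, tilt correction factor = 1.365
Apply the formula G_tilted = GHI * factor:
  G_tilted = 749 * 1.365
  G_tilted = 1022.39 W/m^2

1022.39


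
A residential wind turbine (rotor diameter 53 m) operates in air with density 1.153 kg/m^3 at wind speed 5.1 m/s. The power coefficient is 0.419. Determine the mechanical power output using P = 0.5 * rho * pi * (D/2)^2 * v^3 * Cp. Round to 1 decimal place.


Step 1 -- Compute swept area:
  A = pi * (D/2)^2 = pi * (53/2)^2 = 2206.18 m^2
Step 2 -- Apply wind power equation:
  P = 0.5 * rho * A * v^3 * Cp
  v^3 = 5.1^3 = 132.651
  P = 0.5 * 1.153 * 2206.18 * 132.651 * 0.419
  P = 70691.2 W

70691.2


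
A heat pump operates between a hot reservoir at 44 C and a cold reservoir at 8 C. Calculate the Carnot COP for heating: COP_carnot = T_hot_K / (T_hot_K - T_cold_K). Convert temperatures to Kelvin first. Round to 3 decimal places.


Convert to Kelvin:
  T_hot = 44 + 273.15 = 317.15 K
  T_cold = 8 + 273.15 = 281.15 K
Apply Carnot COP formula:
  COP = T_hot_K / (T_hot_K - T_cold_K) = 317.15 / 36.0
  COP = 8.810

8.810


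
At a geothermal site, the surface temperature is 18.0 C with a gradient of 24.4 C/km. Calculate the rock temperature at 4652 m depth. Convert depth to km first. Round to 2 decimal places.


Convert depth to km: 4652 / 1000 = 4.652 km
Temperature increase = gradient * depth_km = 24.4 * 4.652 = 113.51 C
Temperature at depth = T_surface + delta_T = 18.0 + 113.51
T = 131.51 C

131.51


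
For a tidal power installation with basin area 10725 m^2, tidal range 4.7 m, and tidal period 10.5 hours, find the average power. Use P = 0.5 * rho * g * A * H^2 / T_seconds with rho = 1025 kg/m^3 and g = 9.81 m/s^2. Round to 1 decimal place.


Convert period to seconds: T = 10.5 * 3600 = 37800.0 s
H^2 = 4.7^2 = 22.09
P = 0.5 * rho * g * A * H^2 / T
P = 0.5 * 1025 * 9.81 * 10725 * 22.09 / 37800.0
P = 31511.1 W

31511.1


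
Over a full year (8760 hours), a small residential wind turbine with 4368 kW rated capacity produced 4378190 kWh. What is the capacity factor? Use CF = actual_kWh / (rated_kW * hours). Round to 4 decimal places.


Capacity factor = actual output / maximum possible output
Maximum possible = rated * hours = 4368 * 8760 = 38263680 kWh
CF = 4378190 / 38263680
CF = 0.1144

0.1144


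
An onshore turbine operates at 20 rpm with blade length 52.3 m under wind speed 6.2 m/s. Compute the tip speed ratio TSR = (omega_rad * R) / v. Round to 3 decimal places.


Convert rotational speed to rad/s:
  omega = 20 * 2 * pi / 60 = 2.0944 rad/s
Compute tip speed:
  v_tip = omega * R = 2.0944 * 52.3 = 109.537 m/s
Tip speed ratio:
  TSR = v_tip / v_wind = 109.537 / 6.2 = 17.667

17.667


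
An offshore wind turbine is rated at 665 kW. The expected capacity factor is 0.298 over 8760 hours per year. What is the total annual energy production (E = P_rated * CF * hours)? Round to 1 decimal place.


Annual energy = rated_kW * capacity_factor * hours_per_year
Given: P_rated = 665 kW, CF = 0.298, hours = 8760
E = 665 * 0.298 * 8760
E = 1735969.2 kWh

1735969.2


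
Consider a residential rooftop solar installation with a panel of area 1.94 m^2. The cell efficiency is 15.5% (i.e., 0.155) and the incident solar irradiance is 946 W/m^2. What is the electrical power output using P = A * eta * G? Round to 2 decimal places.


Use the solar power formula P = A * eta * G.
Given: A = 1.94 m^2, eta = 0.155, G = 946 W/m^2
P = 1.94 * 0.155 * 946
P = 284.46 W

284.46


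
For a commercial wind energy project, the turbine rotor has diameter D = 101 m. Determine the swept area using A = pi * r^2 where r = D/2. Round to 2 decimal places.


Compute the rotor radius:
  r = D / 2 = 101 / 2 = 50.5 m
Calculate swept area:
  A = pi * r^2 = pi * 50.5^2
  A = 8011.85 m^2

8011.85


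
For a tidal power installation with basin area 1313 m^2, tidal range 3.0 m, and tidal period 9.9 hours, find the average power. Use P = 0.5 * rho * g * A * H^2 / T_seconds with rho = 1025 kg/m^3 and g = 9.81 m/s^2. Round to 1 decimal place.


Convert period to seconds: T = 9.9 * 3600 = 35640.0 s
H^2 = 3.0^2 = 9.0
P = 0.5 * rho * g * A * H^2 / T
P = 0.5 * 1025 * 9.81 * 1313 * 9.0 / 35640.0
P = 1667.0 W

1667.0


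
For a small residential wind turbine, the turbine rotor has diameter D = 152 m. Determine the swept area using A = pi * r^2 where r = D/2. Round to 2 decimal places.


Compute the rotor radius:
  r = D / 2 = 152 / 2 = 76.0 m
Calculate swept area:
  A = pi * r^2 = pi * 76.0^2
  A = 18145.84 m^2

18145.84


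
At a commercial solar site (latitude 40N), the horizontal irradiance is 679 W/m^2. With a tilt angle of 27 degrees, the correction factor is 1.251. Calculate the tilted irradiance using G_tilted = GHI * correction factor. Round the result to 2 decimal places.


Identify the given values:
  GHI = 679 W/m^2, tilt correction factor = 1.251
Apply the formula G_tilted = GHI * factor:
  G_tilted = 679 * 1.251
  G_tilted = 849.43 W/m^2

849.43


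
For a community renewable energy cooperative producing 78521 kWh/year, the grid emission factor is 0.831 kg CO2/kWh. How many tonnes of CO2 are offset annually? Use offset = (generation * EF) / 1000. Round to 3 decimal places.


CO2 offset in kg = generation * emission_factor
CO2 offset = 78521 * 0.831 = 65250.95 kg
Convert to tonnes:
  CO2 offset = 65250.95 / 1000 = 65.251 tonnes

65.251


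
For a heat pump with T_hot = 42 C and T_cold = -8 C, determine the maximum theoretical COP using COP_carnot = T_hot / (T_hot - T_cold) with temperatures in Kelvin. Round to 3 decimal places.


Convert to Kelvin:
  T_hot = 42 + 273.15 = 315.15 K
  T_cold = -8 + 273.15 = 265.15 K
Apply Carnot COP formula:
  COP = T_hot_K / (T_hot_K - T_cold_K) = 315.15 / 50.0
  COP = 6.303

6.303


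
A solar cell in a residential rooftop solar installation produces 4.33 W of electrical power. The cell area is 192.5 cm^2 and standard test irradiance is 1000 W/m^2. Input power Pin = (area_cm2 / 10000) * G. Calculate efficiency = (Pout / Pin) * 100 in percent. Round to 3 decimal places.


First compute the input power:
  Pin = area_cm2 / 10000 * G = 192.5 / 10000 * 1000 = 19.25 W
Then compute efficiency:
  Efficiency = (Pout / Pin) * 100 = (4.33 / 19.25) * 100
  Efficiency = 22.494%

22.494


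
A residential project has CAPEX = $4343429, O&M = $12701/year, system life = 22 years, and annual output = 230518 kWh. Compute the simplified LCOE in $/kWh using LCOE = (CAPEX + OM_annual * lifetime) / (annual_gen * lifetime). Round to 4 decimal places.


Total cost = CAPEX + OM * lifetime = 4343429 + 12701 * 22 = 4343429 + 279422 = 4622851
Total generation = annual * lifetime = 230518 * 22 = 5071396 kWh
LCOE = 4622851 / 5071396
LCOE = 0.9116 $/kWh

0.9116


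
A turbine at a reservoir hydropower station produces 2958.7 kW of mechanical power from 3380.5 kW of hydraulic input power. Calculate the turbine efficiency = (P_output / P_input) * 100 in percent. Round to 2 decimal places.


Turbine efficiency = (output power / input power) * 100
eta = (2958.7 / 3380.5) * 100
eta = 87.52%

87.52


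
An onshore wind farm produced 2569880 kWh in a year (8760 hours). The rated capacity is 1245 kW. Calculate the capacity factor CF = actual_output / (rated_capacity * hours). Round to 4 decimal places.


Capacity factor = actual output / maximum possible output
Maximum possible = rated * hours = 1245 * 8760 = 10906200 kWh
CF = 2569880 / 10906200
CF = 0.2356

0.2356


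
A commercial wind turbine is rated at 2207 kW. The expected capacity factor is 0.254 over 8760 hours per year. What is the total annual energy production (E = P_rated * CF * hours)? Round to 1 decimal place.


Annual energy = rated_kW * capacity_factor * hours_per_year
Given: P_rated = 2207 kW, CF = 0.254, hours = 8760
E = 2207 * 0.254 * 8760
E = 4910663.3 kWh

4910663.3


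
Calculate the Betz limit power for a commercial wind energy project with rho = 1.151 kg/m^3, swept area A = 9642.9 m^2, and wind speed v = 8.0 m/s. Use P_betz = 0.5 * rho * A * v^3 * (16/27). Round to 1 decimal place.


The Betz coefficient Cp_max = 16/27 = 0.5926
v^3 = 8.0^3 = 512.0
P_betz = 0.5 * rho * A * v^3 * Cp_max
P_betz = 0.5 * 1.151 * 9642.9 * 512.0 * 0.5926
P_betz = 1683756.1 W

1683756.1


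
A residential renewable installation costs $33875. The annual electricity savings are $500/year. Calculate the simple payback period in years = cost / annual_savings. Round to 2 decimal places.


Simple payback period = initial cost / annual savings
Payback = 33875 / 500
Payback = 67.75 years

67.75


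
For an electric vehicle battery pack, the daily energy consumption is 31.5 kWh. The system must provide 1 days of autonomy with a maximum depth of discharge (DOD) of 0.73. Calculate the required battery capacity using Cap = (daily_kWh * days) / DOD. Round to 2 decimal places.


Total energy needed = daily * days = 31.5 * 1 = 31.5 kWh
Account for depth of discharge:
  Cap = total_energy / DOD = 31.5 / 0.73
  Cap = 43.15 kWh

43.15


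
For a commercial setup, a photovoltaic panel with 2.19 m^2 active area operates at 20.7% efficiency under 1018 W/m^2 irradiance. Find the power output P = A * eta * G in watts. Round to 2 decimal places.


Use the solar power formula P = A * eta * G.
Given: A = 2.19 m^2, eta = 0.207, G = 1018 W/m^2
P = 2.19 * 0.207 * 1018
P = 461.49 W

461.49


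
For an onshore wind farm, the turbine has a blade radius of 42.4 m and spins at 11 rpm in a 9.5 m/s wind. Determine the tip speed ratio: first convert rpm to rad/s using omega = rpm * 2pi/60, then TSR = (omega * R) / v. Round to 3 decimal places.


Convert rotational speed to rad/s:
  omega = 11 * 2 * pi / 60 = 1.1519 rad/s
Compute tip speed:
  v_tip = omega * R = 1.1519 * 42.4 = 48.841 m/s
Tip speed ratio:
  TSR = v_tip / v_wind = 48.841 / 9.5 = 5.141

5.141


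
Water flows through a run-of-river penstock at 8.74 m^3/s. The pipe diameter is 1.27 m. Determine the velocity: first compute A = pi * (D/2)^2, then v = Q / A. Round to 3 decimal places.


Compute pipe cross-sectional area:
  A = pi * (D/2)^2 = pi * (1.27/2)^2 = 1.2668 m^2
Calculate velocity:
  v = Q / A = 8.74 / 1.2668
  v = 6.899 m/s

6.899


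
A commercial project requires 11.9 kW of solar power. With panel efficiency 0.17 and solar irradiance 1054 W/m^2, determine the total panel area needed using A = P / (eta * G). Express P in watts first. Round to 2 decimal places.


Convert target power to watts: P = 11.9 * 1000 = 11900.0 W
Compute denominator: eta * G = 0.17 * 1054 = 179.18
Required area A = P / (eta * G) = 11900.0 / 179.18
A = 66.41 m^2

66.41


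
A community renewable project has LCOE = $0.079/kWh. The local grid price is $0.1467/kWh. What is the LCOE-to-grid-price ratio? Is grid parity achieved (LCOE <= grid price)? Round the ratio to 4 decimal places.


Compare LCOE to grid price:
  LCOE = $0.079/kWh, Grid price = $0.1467/kWh
  Ratio = LCOE / grid_price = 0.079 / 0.1467 = 0.5385
  Grid parity achieved (ratio <= 1)? yes

0.5385


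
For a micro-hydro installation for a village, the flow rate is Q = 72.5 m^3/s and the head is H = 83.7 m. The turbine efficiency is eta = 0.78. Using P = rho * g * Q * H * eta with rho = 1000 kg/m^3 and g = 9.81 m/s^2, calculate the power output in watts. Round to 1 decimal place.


Apply the hydropower formula P = rho * g * Q * H * eta
rho * g = 1000 * 9.81 = 9810.0
P = 9810.0 * 72.5 * 83.7 * 0.78
P = 46433035.4 W

46433035.4


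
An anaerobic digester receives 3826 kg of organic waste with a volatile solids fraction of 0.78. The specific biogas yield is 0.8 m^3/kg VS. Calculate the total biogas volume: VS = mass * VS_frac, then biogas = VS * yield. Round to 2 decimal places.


Compute volatile solids:
  VS = mass * VS_fraction = 3826 * 0.78 = 2984.28 kg
Calculate biogas volume:
  Biogas = VS * specific_yield = 2984.28 * 0.8
  Biogas = 2387.42 m^3

2387.42


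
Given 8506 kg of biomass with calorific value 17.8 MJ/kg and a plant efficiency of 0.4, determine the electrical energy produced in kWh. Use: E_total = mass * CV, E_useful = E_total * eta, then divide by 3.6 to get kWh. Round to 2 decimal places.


Total energy = mass * CV = 8506 * 17.8 = 151406.8 MJ
Useful energy = total * eta = 151406.8 * 0.4 = 60562.72 MJ
Convert to kWh: 60562.72 / 3.6
Useful energy = 16822.98 kWh

16822.98


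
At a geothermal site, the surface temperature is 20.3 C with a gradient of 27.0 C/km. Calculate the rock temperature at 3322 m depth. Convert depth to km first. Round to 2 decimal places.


Convert depth to km: 3322 / 1000 = 3.322 km
Temperature increase = gradient * depth_km = 27.0 * 3.322 = 89.69 C
Temperature at depth = T_surface + delta_T = 20.3 + 89.69
T = 109.99 C

109.99


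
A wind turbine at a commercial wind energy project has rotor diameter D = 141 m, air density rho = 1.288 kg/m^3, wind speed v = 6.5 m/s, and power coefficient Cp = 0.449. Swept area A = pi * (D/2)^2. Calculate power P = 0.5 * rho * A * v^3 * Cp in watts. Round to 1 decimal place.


Step 1 -- Compute swept area:
  A = pi * (D/2)^2 = pi * (141/2)^2 = 15614.5 m^2
Step 2 -- Apply wind power equation:
  P = 0.5 * rho * A * v^3 * Cp
  v^3 = 6.5^3 = 274.625
  P = 0.5 * 1.288 * 15614.5 * 274.625 * 0.449
  P = 1239939.2 W

1239939.2


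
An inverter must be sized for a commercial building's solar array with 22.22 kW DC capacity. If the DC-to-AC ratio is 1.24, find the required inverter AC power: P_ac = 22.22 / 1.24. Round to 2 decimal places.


The inverter AC capacity is determined by the DC/AC ratio.
Given: P_dc = 22.22 kW, DC/AC ratio = 1.24
P_ac = P_dc / ratio = 22.22 / 1.24
P_ac = 17.92 kW

17.92


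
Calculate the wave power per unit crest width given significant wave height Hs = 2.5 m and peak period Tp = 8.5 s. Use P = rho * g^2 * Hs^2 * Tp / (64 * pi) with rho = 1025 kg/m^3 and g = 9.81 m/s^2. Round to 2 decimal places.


Apply wave power formula:
  g^2 = 9.81^2 = 96.2361
  Hs^2 = 2.5^2 = 6.25
  Numerator = rho * g^2 * Hs^2 * Tp = 1025 * 96.2361 * 6.25 * 8.5 = 5240356.38
  Denominator = 64 * pi = 201.0619
  P = 5240356.38 / 201.0619 = 26063.39 W/m

26063.39


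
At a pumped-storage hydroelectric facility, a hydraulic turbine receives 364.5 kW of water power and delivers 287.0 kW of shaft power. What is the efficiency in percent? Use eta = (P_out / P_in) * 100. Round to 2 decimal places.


Turbine efficiency = (output power / input power) * 100
eta = (287.0 / 364.5) * 100
eta = 78.74%

78.74


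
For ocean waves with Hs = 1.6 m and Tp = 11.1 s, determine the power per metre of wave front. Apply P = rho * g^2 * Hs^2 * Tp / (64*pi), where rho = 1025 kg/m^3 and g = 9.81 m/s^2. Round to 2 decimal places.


Apply wave power formula:
  g^2 = 9.81^2 = 96.2361
  Hs^2 = 1.6^2 = 2.56
  Numerator = rho * g^2 * Hs^2 * Tp = 1025 * 96.2361 * 2.56 * 11.1 = 2803011.14
  Denominator = 64 * pi = 201.0619
  P = 2803011.14 / 201.0619 = 13941.03 W/m

13941.03


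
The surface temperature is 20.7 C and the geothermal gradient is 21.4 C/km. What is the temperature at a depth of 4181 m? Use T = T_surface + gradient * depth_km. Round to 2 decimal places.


Convert depth to km: 4181 / 1000 = 4.181 km
Temperature increase = gradient * depth_km = 21.4 * 4.181 = 89.47 C
Temperature at depth = T_surface + delta_T = 20.7 + 89.47
T = 110.17 C

110.17


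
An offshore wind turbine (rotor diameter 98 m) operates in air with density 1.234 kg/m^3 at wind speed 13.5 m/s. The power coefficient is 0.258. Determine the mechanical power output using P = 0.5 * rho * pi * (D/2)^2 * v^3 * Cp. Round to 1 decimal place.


Step 1 -- Compute swept area:
  A = pi * (D/2)^2 = pi * (98/2)^2 = 7542.96 m^2
Step 2 -- Apply wind power equation:
  P = 0.5 * rho * A * v^3 * Cp
  v^3 = 13.5^3 = 2460.375
  P = 0.5 * 1.234 * 7542.96 * 2460.375 * 0.258
  P = 2954256.6 W

2954256.6


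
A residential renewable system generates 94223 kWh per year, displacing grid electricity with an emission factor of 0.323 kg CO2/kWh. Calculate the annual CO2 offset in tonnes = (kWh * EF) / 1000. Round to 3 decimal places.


CO2 offset in kg = generation * emission_factor
CO2 offset = 94223 * 0.323 = 30434.03 kg
Convert to tonnes:
  CO2 offset = 30434.03 / 1000 = 30.434 tonnes

30.434


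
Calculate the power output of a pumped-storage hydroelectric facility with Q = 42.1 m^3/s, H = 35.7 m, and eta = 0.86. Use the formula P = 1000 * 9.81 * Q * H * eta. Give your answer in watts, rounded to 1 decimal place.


Apply the hydropower formula P = rho * g * Q * H * eta
rho * g = 1000 * 9.81 = 9810.0
P = 9810.0 * 42.1 * 35.7 * 0.86
P = 12679956.7 W

12679956.7


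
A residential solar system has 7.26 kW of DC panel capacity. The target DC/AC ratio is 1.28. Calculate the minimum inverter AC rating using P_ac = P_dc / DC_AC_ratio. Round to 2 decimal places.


The inverter AC capacity is determined by the DC/AC ratio.
Given: P_dc = 7.26 kW, DC/AC ratio = 1.28
P_ac = P_dc / ratio = 7.26 / 1.28
P_ac = 5.67 kW

5.67


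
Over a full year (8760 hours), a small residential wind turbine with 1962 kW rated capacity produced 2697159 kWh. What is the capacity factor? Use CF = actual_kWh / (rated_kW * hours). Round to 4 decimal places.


Capacity factor = actual output / maximum possible output
Maximum possible = rated * hours = 1962 * 8760 = 17187120 kWh
CF = 2697159 / 17187120
CF = 0.1569

0.1569


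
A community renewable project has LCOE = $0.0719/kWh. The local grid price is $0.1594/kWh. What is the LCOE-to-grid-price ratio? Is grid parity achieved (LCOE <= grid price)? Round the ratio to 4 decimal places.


Compare LCOE to grid price:
  LCOE = $0.0719/kWh, Grid price = $0.1594/kWh
  Ratio = LCOE / grid_price = 0.0719 / 0.1594 = 0.4511
  Grid parity achieved (ratio <= 1)? yes

0.4511


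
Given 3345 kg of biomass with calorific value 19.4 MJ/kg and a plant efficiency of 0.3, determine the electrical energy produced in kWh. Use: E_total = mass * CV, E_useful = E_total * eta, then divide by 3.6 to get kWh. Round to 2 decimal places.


Total energy = mass * CV = 3345 * 19.4 = 64893.0 MJ
Useful energy = total * eta = 64893.0 * 0.3 = 19467.9 MJ
Convert to kWh: 19467.9 / 3.6
Useful energy = 5407.75 kWh

5407.75


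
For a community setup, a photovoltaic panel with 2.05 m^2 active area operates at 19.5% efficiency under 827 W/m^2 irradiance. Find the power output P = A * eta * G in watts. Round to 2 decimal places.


Use the solar power formula P = A * eta * G.
Given: A = 2.05 m^2, eta = 0.195, G = 827 W/m^2
P = 2.05 * 0.195 * 827
P = 330.59 W

330.59


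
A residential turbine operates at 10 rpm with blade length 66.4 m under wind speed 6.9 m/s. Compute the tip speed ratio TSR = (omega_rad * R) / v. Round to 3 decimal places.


Convert rotational speed to rad/s:
  omega = 10 * 2 * pi / 60 = 1.0472 rad/s
Compute tip speed:
  v_tip = omega * R = 1.0472 * 66.4 = 69.534 m/s
Tip speed ratio:
  TSR = v_tip / v_wind = 69.534 / 6.9 = 10.077

10.077


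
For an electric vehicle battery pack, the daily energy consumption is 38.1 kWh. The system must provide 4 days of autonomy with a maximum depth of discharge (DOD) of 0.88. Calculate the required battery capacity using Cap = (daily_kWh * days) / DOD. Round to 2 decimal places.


Total energy needed = daily * days = 38.1 * 4 = 152.4 kWh
Account for depth of discharge:
  Cap = total_energy / DOD = 152.4 / 0.88
  Cap = 173.18 kWh

173.18


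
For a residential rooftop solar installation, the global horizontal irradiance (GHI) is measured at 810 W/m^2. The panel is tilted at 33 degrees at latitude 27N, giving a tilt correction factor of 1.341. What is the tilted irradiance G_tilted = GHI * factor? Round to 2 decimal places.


Identify the given values:
  GHI = 810 W/m^2, tilt correction factor = 1.341
Apply the formula G_tilted = GHI * factor:
  G_tilted = 810 * 1.341
  G_tilted = 1086.21 W/m^2

1086.21


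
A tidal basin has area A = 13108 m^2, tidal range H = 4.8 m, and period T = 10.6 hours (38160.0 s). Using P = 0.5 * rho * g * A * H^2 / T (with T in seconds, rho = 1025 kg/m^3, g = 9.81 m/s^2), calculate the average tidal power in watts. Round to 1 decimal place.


Convert period to seconds: T = 10.6 * 3600 = 38160.0 s
H^2 = 4.8^2 = 23.04
P = 0.5 * rho * g * A * H^2 / T
P = 0.5 * 1025 * 9.81 * 13108 * 23.04 / 38160.0
P = 39790.0 W

39790.0


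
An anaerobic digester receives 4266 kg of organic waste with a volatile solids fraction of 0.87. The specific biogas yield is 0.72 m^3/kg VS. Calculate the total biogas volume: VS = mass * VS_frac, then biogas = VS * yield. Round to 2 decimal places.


Compute volatile solids:
  VS = mass * VS_fraction = 4266 * 0.87 = 3711.42 kg
Calculate biogas volume:
  Biogas = VS * specific_yield = 3711.42 * 0.72
  Biogas = 2672.22 m^3

2672.22


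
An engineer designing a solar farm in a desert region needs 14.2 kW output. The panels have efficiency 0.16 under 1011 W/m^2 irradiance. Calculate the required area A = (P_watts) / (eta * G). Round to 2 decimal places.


Convert target power to watts: P = 14.2 * 1000 = 14200.0 W
Compute denominator: eta * G = 0.16 * 1011 = 161.76
Required area A = P / (eta * G) = 14200.0 / 161.76
A = 87.78 m^2

87.78


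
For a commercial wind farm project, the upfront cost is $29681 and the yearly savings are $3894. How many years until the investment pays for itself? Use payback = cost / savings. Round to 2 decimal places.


Simple payback period = initial cost / annual savings
Payback = 29681 / 3894
Payback = 7.62 years

7.62


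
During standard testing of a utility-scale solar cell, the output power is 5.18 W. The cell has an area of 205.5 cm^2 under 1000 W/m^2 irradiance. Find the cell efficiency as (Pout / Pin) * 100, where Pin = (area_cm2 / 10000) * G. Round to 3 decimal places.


First compute the input power:
  Pin = area_cm2 / 10000 * G = 205.5 / 10000 * 1000 = 20.55 W
Then compute efficiency:
  Efficiency = (Pout / Pin) * 100 = (5.18 / 20.55) * 100
  Efficiency = 25.207%

25.207


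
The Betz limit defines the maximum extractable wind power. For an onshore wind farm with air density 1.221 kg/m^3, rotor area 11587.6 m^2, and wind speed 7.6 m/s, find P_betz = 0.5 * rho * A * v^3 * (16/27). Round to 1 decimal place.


The Betz coefficient Cp_max = 16/27 = 0.5926
v^3 = 7.6^3 = 438.976
P_betz = 0.5 * rho * A * v^3 * Cp_max
P_betz = 0.5 * 1.221 * 11587.6 * 438.976 * 0.5926
P_betz = 1840247.2 W

1840247.2


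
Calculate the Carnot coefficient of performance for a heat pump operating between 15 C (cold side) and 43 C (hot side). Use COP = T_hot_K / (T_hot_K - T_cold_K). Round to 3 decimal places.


Convert to Kelvin:
  T_hot = 43 + 273.15 = 316.15 K
  T_cold = 15 + 273.15 = 288.15 K
Apply Carnot COP formula:
  COP = T_hot_K / (T_hot_K - T_cold_K) = 316.15 / 28.0
  COP = 11.291

11.291


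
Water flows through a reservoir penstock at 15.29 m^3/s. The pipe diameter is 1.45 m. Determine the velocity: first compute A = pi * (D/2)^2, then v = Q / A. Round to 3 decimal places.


Compute pipe cross-sectional area:
  A = pi * (D/2)^2 = pi * (1.45/2)^2 = 1.6513 m^2
Calculate velocity:
  v = Q / A = 15.29 / 1.6513
  v = 9.259 m/s

9.259


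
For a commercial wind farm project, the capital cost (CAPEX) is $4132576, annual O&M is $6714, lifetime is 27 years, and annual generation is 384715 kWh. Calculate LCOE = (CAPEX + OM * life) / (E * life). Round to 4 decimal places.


Total cost = CAPEX + OM * lifetime = 4132576 + 6714 * 27 = 4132576 + 181278 = 4313854
Total generation = annual * lifetime = 384715 * 27 = 10387305 kWh
LCOE = 4313854 / 10387305
LCOE = 0.4153 $/kWh

0.4153


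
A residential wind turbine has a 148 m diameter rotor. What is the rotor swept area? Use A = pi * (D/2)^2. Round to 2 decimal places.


Compute the rotor radius:
  r = D / 2 = 148 / 2 = 74.0 m
Calculate swept area:
  A = pi * r^2 = pi * 74.0^2
  A = 17203.36 m^2

17203.36


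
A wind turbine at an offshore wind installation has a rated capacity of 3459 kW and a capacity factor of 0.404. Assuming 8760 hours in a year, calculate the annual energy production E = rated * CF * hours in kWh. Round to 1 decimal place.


Annual energy = rated_kW * capacity_factor * hours_per_year
Given: P_rated = 3459 kW, CF = 0.404, hours = 8760
E = 3459 * 0.404 * 8760
E = 12241539.4 kWh

12241539.4


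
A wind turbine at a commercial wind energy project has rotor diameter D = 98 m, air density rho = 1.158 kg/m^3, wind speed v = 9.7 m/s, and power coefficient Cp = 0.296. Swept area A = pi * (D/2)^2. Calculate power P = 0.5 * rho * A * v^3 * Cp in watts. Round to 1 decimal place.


Step 1 -- Compute swept area:
  A = pi * (D/2)^2 = pi * (98/2)^2 = 7542.96 m^2
Step 2 -- Apply wind power equation:
  P = 0.5 * rho * A * v^3 * Cp
  v^3 = 9.7^3 = 912.673
  P = 0.5 * 1.158 * 7542.96 * 912.673 * 0.296
  P = 1179851.9 W

1179851.9


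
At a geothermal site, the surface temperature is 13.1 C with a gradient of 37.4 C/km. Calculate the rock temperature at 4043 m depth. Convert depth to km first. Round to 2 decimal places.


Convert depth to km: 4043 / 1000 = 4.043 km
Temperature increase = gradient * depth_km = 37.4 * 4.043 = 151.21 C
Temperature at depth = T_surface + delta_T = 13.1 + 151.21
T = 164.31 C

164.31


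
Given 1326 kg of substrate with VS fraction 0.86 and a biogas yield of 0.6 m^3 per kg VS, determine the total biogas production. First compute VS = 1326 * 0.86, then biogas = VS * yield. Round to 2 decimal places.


Compute volatile solids:
  VS = mass * VS_fraction = 1326 * 0.86 = 1140.36 kg
Calculate biogas volume:
  Biogas = VS * specific_yield = 1140.36 * 0.6
  Biogas = 684.22 m^3

684.22


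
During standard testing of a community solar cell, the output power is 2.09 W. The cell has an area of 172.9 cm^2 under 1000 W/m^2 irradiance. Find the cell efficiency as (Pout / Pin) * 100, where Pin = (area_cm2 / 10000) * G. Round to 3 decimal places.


First compute the input power:
  Pin = area_cm2 / 10000 * G = 172.9 / 10000 * 1000 = 17.29 W
Then compute efficiency:
  Efficiency = (Pout / Pin) * 100 = (2.09 / 17.29) * 100
  Efficiency = 12.088%

12.088


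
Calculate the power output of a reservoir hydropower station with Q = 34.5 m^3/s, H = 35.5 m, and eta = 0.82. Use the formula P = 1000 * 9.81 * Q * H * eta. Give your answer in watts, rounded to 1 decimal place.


Apply the hydropower formula P = rho * g * Q * H * eta
rho * g = 1000 * 9.81 = 9810.0
P = 9810.0 * 34.5 * 35.5 * 0.82
P = 9852134.0 W

9852134.0


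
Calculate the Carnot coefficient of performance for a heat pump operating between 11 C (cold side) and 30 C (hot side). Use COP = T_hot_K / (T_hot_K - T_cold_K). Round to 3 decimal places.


Convert to Kelvin:
  T_hot = 30 + 273.15 = 303.15 K
  T_cold = 11 + 273.15 = 284.15 K
Apply Carnot COP formula:
  COP = T_hot_K / (T_hot_K - T_cold_K) = 303.15 / 19.0
  COP = 15.955

15.955


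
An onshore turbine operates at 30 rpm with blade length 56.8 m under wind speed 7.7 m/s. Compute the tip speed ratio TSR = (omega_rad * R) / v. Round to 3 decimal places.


Convert rotational speed to rad/s:
  omega = 30 * 2 * pi / 60 = 3.1416 rad/s
Compute tip speed:
  v_tip = omega * R = 3.1416 * 56.8 = 178.442 m/s
Tip speed ratio:
  TSR = v_tip / v_wind = 178.442 / 7.7 = 23.174

23.174


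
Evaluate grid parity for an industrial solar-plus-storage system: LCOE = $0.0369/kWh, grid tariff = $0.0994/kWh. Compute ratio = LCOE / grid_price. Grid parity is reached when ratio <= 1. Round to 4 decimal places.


Compare LCOE to grid price:
  LCOE = $0.0369/kWh, Grid price = $0.0994/kWh
  Ratio = LCOE / grid_price = 0.0369 / 0.0994 = 0.3712
  Grid parity achieved (ratio <= 1)? yes

0.3712


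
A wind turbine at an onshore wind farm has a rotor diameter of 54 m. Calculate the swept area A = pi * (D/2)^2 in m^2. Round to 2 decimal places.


Compute the rotor radius:
  r = D / 2 = 54 / 2 = 27.0 m
Calculate swept area:
  A = pi * r^2 = pi * 27.0^2
  A = 2290.22 m^2

2290.22


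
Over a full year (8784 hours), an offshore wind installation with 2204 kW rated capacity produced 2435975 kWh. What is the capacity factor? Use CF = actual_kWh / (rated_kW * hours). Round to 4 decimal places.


Capacity factor = actual output / maximum possible output
Maximum possible = rated * hours = 2204 * 8784 = 19359936 kWh
CF = 2435975 / 19359936
CF = 0.1258

0.1258


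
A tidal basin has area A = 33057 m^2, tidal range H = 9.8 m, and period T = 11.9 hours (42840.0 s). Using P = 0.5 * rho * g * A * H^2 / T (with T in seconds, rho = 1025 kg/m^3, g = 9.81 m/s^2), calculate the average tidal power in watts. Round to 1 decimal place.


Convert period to seconds: T = 11.9 * 3600 = 42840.0 s
H^2 = 9.8^2 = 96.04
P = 0.5 * rho * g * A * H^2 / T
P = 0.5 * 1025 * 9.81 * 33057 * 96.04 / 42840.0
P = 372588.1 W

372588.1
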